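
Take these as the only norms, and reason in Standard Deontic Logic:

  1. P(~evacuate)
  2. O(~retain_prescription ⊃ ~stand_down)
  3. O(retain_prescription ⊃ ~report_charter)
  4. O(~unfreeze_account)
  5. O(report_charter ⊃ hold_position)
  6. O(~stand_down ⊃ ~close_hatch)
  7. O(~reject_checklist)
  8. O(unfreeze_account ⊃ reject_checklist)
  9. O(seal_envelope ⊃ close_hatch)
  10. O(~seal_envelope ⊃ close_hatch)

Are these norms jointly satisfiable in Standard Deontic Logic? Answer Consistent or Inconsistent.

Premise 8 is O(unfreeze_account ⊃ reject_checklist), but O(unfreeze_account) is not derivable from the premises, so it does not yield O(reject_checklist).
So O(reject_checklist) is not derivable, and the apparent clash with O(~reject_checklist) does not arise.
A world satisfying every obligation exists (e.g. close_hatch=true, evacuate=false, hold_position=false, reject_checklist=false, report_charter=false, retain_prescription=true, seal_envelope=false, stand_down=true, unfreeze_account=false); no atom is both obligatory and forbidden, so the set is consistent.

Consistent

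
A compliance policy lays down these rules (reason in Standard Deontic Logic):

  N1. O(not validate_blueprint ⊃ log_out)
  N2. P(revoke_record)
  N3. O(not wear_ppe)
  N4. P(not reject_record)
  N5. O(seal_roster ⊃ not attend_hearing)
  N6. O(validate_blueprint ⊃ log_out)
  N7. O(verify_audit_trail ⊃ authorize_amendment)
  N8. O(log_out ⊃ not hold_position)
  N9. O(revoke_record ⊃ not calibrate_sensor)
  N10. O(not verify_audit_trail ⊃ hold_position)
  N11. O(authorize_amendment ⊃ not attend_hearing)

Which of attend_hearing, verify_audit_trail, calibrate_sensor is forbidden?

Premises 1 and 6 cover both cases: O(not validate_blueprint ⊃ log_out) and O(validate_blueprint ⊃ log_out). Since not validate_blueprint ∨ validate_blueprint is a tautology, O(log_out) follows.
Premise 8 is O(log_out ⊃ not hold_position); since O(log_out), deontic closure gives O(not hold_position).
The contrapositive of premise 10 (O(not verify_audit_trail ⊃ hold_position)) is O(not hold_position ⊃ verify_audit_trail), and O(not hold_position) is already established, so O(verify_audit_trail).
Applying K to premise 7 (O(verify_audit_trail ⊃ authorize_amendment)) and O(verify_audit_trail) yields O(authorize_amendment).
With premise 11, O(authorize_amendment ⊃ not attend_hearing), the K-axiom yields O(not attend_hearing).
So O(not attend_hearing) holds, i.e. attend_hearing is forbidden. None of the other listed options is forbidden under the premises.

attend_hearing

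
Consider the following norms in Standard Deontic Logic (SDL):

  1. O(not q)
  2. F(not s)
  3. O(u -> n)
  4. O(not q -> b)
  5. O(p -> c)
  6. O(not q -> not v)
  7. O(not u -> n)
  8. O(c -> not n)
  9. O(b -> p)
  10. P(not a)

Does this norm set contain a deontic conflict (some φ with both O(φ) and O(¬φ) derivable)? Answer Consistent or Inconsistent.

Premises 3 and 7 cover both cases: O(u -> n) and O(not u -> n). Since u ∨ not u is a tautology, O(n) follows.
Premise 8, O(c -> not n), contraposes to O(n -> not c); with O(n) we get O(not c).
The contrapositive of premise 5 (O(p -> c)) is O(not c -> not p), and O(not c) is already established, so O(not p).
The contrapositive of premise 9 (O(b -> p)) is O(not p -> not b), and O(not p) is already established, so O(not b).
The contrapositive of premise 4 (O(not q -> b)) is O(not b -> q), and O(not b) is already established, so O(q).
But premise 1 directly asserts O(not q).
We now have both O(q) and O(not q) — q is simultaneously obligatory and forbidden, violating the D-axiom.

Inconsistent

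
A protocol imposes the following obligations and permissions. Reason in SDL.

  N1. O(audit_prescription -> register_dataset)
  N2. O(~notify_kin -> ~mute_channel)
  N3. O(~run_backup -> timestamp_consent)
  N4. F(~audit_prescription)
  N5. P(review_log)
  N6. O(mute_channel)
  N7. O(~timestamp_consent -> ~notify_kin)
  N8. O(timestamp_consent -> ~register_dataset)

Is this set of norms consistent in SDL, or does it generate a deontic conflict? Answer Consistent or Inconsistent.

Premise 6 gives O(mute_channel).
Premise 2, O(~notify_kin -> ~mute_channel), contraposes to O(mute_channel -> notify_kin); with O(mute_channel) we get O(notify_kin).
Premise 7 is O(~timestamp_consent -> ~notify_kin); contrapositively O(notify_kin -> timestamp_consent). Since O(notify_kin) holds, K gives O(timestamp_consent).
Applying K to premise 8 (O(timestamp_consent -> ~register_dataset)) and O(timestamp_consent) yields O(~register_dataset).
Premise 1 is O(audit_prescription -> register_dataset); contrapositively O(~register_dataset -> ~audit_prescription). Since O(~register_dataset) holds, K gives O(~audit_prescription).
But premise 4, F(~audit_prescription), means O(audit_prescription).
We now have both O(~audit_prescription) and O(audit_prescription) — audit_prescription is simultaneously obligatory and forbidden, violating the D-axiom.

Inconsistent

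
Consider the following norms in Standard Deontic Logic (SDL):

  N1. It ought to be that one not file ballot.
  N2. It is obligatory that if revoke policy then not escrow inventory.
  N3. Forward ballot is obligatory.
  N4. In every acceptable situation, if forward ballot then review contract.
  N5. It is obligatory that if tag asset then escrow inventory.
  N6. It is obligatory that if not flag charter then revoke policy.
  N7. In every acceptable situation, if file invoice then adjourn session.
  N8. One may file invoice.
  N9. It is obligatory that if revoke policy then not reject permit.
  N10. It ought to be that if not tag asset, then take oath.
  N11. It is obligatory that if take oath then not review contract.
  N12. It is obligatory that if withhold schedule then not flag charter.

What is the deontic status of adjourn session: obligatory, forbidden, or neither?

Premise 7 is O(file_invoice → adjourn_session), but O(file_invoice) is not derivable from the premises (the permission P(file_invoice) asserts only ¬O(¬file_invoice), not O(file_invoice)), so it does not yield O(adjourn_session).
No premise or chain of K-axiom applications forces O(adjourn_session), and none forces O(¬adjourn_session). So adjourn_session is neither obligatory nor forbidden under these norms.

Neither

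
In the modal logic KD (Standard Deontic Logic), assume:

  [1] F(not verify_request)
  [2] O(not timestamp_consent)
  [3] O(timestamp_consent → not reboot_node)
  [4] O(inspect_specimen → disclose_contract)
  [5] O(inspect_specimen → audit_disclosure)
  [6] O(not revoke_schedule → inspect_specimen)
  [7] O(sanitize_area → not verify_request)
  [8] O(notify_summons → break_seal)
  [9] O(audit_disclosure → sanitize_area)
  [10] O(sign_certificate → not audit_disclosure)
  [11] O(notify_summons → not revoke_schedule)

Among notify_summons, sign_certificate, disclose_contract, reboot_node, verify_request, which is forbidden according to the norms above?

notify_summons

F(not verify_request) at premise 1 means O(verify_request).
Premise 7, O(sanitize_area → not verify_request), contraposes to O(verify_request → not sanitize_area); with O(verify_request) we get O(not sanitize_area).
The contrapositive of premise 9 (O(audit_disclosure → sanitize_area)) is O(not sanitize_area → not audit_disclosure), and O(not sanitize_area) is already established, so O(not audit_disclosure).
Premise 5, O(inspect_specimen → audit_disclosure), contraposes to O(not audit_disclosure → not inspect_specimen); with O(not audit_disclosure) we get O(not inspect_specimen).
Premise 6 is O(not revoke_schedule → inspect_specimen); contrapositively O(not inspect_specimen → revoke_schedule). Since O(not inspect_specimen) holds, K gives O(revoke_schedule).
The contrapositive of premise 11 (O(notify_summons → not revoke_schedule)) is O(revoke_schedule → not notify_summons), and O(revoke_schedule) is already established, so O(not notify_summons).
So O(not notify_summons) holds, i.e. notify_summons is forbidden. None of the other listed options is forbidden under the premises.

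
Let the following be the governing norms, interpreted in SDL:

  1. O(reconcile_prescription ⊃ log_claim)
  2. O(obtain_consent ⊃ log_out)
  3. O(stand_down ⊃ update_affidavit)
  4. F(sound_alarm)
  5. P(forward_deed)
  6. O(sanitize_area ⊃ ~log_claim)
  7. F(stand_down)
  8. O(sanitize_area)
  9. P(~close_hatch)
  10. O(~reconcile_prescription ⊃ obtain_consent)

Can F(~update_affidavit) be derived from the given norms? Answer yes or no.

Premise 3 is O(stand_down ⊃ update_affidavit), but O(stand_down) is not derivable from the premises, so it does not yield O(update_affidavit).
No other premise forces O(update_affidavit). An ideal world satisfying every premise can still have ~update_affidavit true, so F(~update_affidavit) is not derivable.

No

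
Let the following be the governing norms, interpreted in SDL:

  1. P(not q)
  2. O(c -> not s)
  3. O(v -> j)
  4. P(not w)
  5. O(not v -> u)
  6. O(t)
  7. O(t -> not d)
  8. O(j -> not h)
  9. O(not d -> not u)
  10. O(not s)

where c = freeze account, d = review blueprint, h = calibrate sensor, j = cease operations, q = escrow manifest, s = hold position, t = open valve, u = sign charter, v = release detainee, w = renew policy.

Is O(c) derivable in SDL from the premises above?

No

Premise 2 is O(c -> not s); even if O(not s) held, inferring O(c) would be affirming the consequent — invalid.
No other premise forces O(c). An ideal world satisfying every premise can still have c false, so O(c) is not derivable.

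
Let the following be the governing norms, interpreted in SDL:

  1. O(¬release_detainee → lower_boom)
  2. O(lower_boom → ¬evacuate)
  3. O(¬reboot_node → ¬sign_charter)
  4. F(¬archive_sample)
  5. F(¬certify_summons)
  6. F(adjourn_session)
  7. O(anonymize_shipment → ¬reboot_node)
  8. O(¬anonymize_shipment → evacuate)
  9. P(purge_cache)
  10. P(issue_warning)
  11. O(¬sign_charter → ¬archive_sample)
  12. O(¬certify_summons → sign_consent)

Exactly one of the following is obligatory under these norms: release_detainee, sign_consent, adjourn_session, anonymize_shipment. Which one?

F(¬archive_sample) at premise 4 means O(archive_sample).
Premise 11 is O(¬sign_charter → ¬archive_sample); contrapositively O(archive_sample → sign_charter). Since O(archive_sample) holds, K gives O(sign_charter).
The contrapositive of premise 3 (O(¬reboot_node → ¬sign_charter)) is O(sign_charter → reboot_node), and O(sign_charter) is already established, so O(reboot_node).
Premise 7, O(anonymize_shipment → ¬reboot_node), contraposes to O(reboot_node → ¬anonymize_shipment); with O(reboot_node) we get O(¬anonymize_shipment).
Premise 8 is O(¬anonymize_shipment → evacuate); since O(¬anonymize_shipment), deontic closure gives O(evacuate).
Premise 2, O(lower_boom → ¬evacuate), contraposes to O(evacuate → ¬lower_boom); with O(evacuate) we get O(¬lower_boom).
Premise 1 is O(¬release_detainee → lower_boom); contrapositively O(¬lower_boom → release_detainee). Since O(¬lower_boom) holds, K gives O(release_detainee).
So O(release_detainee) holds — release_detainee is obligatory. None of the other listed options is made obligatory by any chain of premises.

release_detainee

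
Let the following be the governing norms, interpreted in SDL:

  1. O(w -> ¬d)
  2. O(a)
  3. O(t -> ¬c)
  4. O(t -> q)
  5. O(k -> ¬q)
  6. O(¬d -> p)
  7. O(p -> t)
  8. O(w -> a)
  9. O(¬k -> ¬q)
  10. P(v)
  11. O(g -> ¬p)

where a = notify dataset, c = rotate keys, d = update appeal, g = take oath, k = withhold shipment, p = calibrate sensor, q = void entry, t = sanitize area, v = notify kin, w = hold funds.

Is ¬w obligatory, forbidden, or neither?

Premises 5 and 9 are O(k -> ¬q) and O(¬k -> ¬q); every ideal world satisfies k or ¬k, so in either case ¬q holds — hence O(¬q).
Premise 4 is O(t -> q); contrapositively O(¬q -> ¬t). Since O(¬q) holds, K gives O(¬t).
Premise 7 is O(p -> t); contrapositively O(¬t -> ¬p). Since O(¬t) holds, K gives O(¬p).
Premise 6 is O(¬d -> p); contrapositively O(¬p -> d). Since O(¬p) holds, K gives O(d).
Premise 1, O(w -> ¬d), contraposes to O(d -> ¬w); with O(d) we get O(¬w).
Premises 2, 3, 8, 10, 11 do not contribute to this derivation.
Hence ¬w is obligatory.

Obligatory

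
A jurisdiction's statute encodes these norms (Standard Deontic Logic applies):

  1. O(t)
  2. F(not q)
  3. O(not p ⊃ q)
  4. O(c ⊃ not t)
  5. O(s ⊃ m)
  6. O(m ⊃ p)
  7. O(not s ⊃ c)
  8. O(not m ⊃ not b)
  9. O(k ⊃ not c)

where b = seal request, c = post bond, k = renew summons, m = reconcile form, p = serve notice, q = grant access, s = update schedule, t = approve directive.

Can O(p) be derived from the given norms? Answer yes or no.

Yes

Premise 1 states O(t) outright.
Premise 4, O(c ⊃ not t), contraposes to O(t ⊃ not c); with O(t) we get O(not c).
The contrapositive of premise 7 (O(not s ⊃ c)) is O(not c ⊃ s), and O(not c) is already established, so O(s).
Premise 5 is O(s ⊃ m); since O(s), deontic closure gives O(m).
Applying K to premise 6 (O(m ⊃ p)) and O(m) yields O(p).
Premises 2, 3, 8, 9 do not contribute to this derivation.
So O(p) follows.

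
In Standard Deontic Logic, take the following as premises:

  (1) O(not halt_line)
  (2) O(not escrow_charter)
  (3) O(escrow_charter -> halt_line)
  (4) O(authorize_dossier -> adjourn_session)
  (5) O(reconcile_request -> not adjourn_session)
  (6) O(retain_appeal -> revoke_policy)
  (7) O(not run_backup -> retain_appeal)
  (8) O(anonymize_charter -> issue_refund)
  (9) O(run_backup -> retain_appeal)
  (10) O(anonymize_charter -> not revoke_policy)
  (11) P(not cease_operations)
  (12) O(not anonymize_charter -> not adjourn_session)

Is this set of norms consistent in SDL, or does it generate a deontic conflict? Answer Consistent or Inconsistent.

Premise 3 is O(escrow_charter -> halt_line), but O(escrow_charter) is not derivable from the premises, so it does not yield O(halt_line).
So O(halt_line) is not derivable, and the apparent clash with O(not halt_line) does not arise.
A world satisfying every obligation exists (e.g. adjourn_session=false, anonymize_charter=false, authorize_dossier=false, cease_operations=false, escrow_charter=false, halt_line=false, issue_refund=false, reconcile_request=false, retain_appeal=true, revoke_policy=true, run_backup=false); no atom is both obligatory and forbidden, so the set is consistent.

Consistent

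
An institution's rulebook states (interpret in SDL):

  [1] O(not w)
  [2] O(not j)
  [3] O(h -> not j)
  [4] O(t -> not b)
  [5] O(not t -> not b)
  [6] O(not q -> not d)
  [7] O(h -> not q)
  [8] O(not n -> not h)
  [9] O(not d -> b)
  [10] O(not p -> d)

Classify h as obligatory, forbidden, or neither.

Forbidden

Premises 5 and 4 cover both cases: O(not t -> not b) and O(t -> not b). Since not t ∨ t is a tautology, O(not b) follows.
Premise 9 is O(not d -> b); contrapositively O(not b -> d). Since O(not b) holds, K gives O(d).
Premise 6 is O(not q -> not d); contrapositively O(d -> q). Since O(d) holds, K gives O(q).
Premise 7, O(h -> not q), contraposes to O(q -> not h); with O(q) we get O(not h).
Premises 1, 2, 3, 8, 10 do not contribute to this derivation.
Thus O(not h), which is F(h): h is forbidden.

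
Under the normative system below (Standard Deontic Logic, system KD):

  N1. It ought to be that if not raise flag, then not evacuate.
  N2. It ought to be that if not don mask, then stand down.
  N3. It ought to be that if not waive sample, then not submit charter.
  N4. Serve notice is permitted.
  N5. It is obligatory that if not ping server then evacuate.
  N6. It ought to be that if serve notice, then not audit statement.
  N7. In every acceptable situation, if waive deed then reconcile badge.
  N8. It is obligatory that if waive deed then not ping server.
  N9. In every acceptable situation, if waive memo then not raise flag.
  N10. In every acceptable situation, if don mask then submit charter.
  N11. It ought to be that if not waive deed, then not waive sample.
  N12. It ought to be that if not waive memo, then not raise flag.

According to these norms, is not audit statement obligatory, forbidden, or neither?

Neither

Premise 6 is O(serve_notice → ¬audit_statement), but O(serve_notice) is not derivable from the premises (the permission P(serve_notice) asserts only ¬O(¬serve_notice), not O(serve_notice)), so it does not yield O(¬audit_statement).
No premise or chain of K-axiom applications forces O(¬audit_statement), and none forces O(audit_statement). So ¬audit_statement is neither obligatory nor forbidden under these norms.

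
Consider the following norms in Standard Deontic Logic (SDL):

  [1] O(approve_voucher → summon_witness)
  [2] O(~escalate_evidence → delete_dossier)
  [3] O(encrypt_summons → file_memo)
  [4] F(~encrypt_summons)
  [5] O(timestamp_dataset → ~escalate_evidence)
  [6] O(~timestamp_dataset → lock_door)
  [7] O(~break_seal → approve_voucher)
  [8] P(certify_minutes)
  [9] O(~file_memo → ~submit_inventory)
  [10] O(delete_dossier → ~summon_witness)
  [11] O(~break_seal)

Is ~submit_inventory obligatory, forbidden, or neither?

Neither

Premise 9 is O(~file_memo → ~submit_inventory), but O(~file_memo) is not derivable from the premises, so it does not yield O(~submit_inventory).
No premise or chain of K-axiom applications forces O(~submit_inventory), and none forces O(submit_inventory). So ~submit_inventory is neither obligatory nor forbidden under these norms.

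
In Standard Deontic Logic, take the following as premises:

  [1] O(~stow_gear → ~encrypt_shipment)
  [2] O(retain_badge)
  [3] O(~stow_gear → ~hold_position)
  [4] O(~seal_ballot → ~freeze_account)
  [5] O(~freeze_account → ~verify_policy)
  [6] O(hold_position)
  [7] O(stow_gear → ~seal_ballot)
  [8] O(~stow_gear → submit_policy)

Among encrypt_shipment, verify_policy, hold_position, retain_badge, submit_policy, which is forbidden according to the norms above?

verify_policy

Premise 6 states O(hold_position) outright.
Premise 3, O(~stow_gear → ~hold_position), contraposes to O(hold_position → stow_gear); with O(hold_position) we get O(stow_gear).
Premise 7 is O(stow_gear → ~seal_ballot); since O(stow_gear), deontic closure gives O(~seal_ballot).
With premise 4, O(~seal_ballot → ~freeze_account), the K-axiom yields O(~freeze_account).
With premise 5, O(~freeze_account → ~verify_policy), the K-axiom yields O(~verify_policy).
So O(~verify_policy) holds, i.e. verify_policy is forbidden. None of the other listed options is forbidden under the premises.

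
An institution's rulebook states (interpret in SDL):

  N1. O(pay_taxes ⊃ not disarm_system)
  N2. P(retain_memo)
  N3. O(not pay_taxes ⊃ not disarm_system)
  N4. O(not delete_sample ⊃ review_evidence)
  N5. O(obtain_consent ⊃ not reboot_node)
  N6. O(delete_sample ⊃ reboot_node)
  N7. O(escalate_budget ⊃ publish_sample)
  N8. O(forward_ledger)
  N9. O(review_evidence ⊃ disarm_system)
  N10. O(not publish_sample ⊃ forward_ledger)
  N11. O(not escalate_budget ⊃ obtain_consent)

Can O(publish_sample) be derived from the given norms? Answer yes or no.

Yes

Premises 1 and 3 cover both cases: O(pay_taxes ⊃ not disarm_system) and O(not pay_taxes ⊃ not disarm_system). Since pay_taxes ∨ not pay_taxes is a tautology, O(not disarm_system) follows.
The contrapositive of premise 9 (O(review_evidence ⊃ disarm_system)) is O(not disarm_system ⊃ not review_evidence), and O(not disarm_system) is already established, so O(not review_evidence).
Premise 4, O(not delete_sample ⊃ review_evidence), contraposes to O(not review_evidence ⊃ delete_sample); with O(not review_evidence) we get O(delete_sample).
From O(delete_sample) and premise 6, O(delete_sample ⊃ reboot_node), we obtain O(reboot_node).
The contrapositive of premise 5 (O(obtain_consent ⊃ not reboot_node)) is O(reboot_node ⊃ not obtain_consent), and O(reboot_node) is already established, so O(not obtain_consent).
Premise 11 is O(not escalate_budget ⊃ obtain_consent); contrapositively O(not obtain_consent ⊃ escalate_budget). Since O(not obtain_consent) holds, K gives O(escalate_budget).
With premise 7, O(escalate_budget ⊃ publish_sample), the K-axiom yields O(publish_sample).
Premises 2, 8, 10 do not contribute to this derivation.
So O(publish_sample) follows.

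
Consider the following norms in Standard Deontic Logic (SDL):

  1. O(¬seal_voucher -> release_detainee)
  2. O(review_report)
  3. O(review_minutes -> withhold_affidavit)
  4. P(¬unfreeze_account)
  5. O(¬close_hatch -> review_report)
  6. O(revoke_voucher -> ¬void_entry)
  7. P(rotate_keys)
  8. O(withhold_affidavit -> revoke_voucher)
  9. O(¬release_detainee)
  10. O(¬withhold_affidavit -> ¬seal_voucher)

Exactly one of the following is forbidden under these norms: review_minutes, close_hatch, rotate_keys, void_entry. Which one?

Premise 9 states O(¬release_detainee) outright.
The contrapositive of premise 1 (O(¬seal_voucher -> release_detainee)) is O(¬release_detainee -> seal_voucher), and O(¬release_detainee) is already established, so O(seal_voucher).
The contrapositive of premise 10 (O(¬withhold_affidavit -> ¬seal_voucher)) is O(seal_voucher -> withhold_affidavit), and O(seal_voucher) is already established, so O(withhold_affidavit).
Premise 8 is O(withhold_affidavit -> revoke_voucher); since O(withhold_affidavit), deontic closure gives O(revoke_voucher).
From O(revoke_voucher) and premise 6, O(revoke_voucher -> ¬void_entry), we obtain O(¬void_entry).
So O(¬void_entry) holds, i.e. void_entry is forbidden. None of the other listed options is forbidden under the premises.

void_entry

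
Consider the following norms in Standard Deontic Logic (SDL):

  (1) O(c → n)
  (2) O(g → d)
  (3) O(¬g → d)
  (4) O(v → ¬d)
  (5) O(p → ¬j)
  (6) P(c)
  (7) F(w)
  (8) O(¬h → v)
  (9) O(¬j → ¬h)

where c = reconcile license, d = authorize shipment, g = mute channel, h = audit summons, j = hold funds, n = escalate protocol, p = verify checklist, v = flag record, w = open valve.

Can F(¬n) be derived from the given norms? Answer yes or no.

No

Premise 1 is O(c → n), but O(c) is not derivable from the premises (the permission P(c) asserts only ¬O(¬c), not O(c)), so it does not yield O(n).
No other premise forces O(n). An ideal world satisfying every premise can still have ¬n true, so F(¬n) is not derivable.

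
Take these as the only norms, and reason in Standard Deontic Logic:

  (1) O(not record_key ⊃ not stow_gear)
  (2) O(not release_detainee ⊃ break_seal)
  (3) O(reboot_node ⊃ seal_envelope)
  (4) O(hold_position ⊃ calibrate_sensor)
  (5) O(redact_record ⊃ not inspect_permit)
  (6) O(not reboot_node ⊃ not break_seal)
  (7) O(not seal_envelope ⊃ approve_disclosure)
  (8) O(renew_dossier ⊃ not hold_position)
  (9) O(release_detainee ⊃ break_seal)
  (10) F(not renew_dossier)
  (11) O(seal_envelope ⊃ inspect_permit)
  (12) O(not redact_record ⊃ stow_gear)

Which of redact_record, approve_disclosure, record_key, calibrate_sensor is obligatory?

Premises 9 and 2 cover both cases: O(release_detainee ⊃ break_seal) and O(not release_detainee ⊃ break_seal). Since release_detainee ∨ not release_detainee is a tautology, O(break_seal) follows.
Premise 6, O(not reboot_node ⊃ not break_seal), contraposes to O(break_seal ⊃ reboot_node); with O(break_seal) we get O(reboot_node).
Premise 3 is O(reboot_node ⊃ seal_envelope); since O(reboot_node), deontic closure gives O(seal_envelope).
From O(seal_envelope) and premise 11, O(seal_envelope ⊃ inspect_permit), we obtain O(inspect_permit).
Premise 5 is O(redact_record ⊃ not inspect_permit); contrapositively O(inspect_permit ⊃ not redact_record). Since O(inspect_permit) holds, K gives O(not redact_record).
Premise 12 is O(not redact_record ⊃ stow_gear); since O(not redact_record), deontic closure gives O(stow_gear).
Premise 1, O(not record_key ⊃ not stow_gear), contraposes to O(stow_gear ⊃ record_key); with O(stow_gear) we get O(record_key).
So O(record_key) holds — record_key is obligatory. None of the other listed options is made obligatory by any chain of premises.

record_key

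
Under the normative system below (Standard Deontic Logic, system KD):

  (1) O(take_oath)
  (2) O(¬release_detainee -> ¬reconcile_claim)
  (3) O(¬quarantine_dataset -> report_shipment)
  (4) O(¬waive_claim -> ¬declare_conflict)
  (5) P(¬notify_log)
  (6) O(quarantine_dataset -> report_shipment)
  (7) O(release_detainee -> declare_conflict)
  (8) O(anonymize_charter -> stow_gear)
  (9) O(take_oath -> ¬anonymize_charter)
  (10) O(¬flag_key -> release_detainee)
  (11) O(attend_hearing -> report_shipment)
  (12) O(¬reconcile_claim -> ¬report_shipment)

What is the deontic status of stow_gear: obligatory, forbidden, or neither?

Premise 8 is O(anonymize_charter -> stow_gear), but O(anonymize_charter) is not derivable from the premises, so it does not yield O(stow_gear).
No premise or chain of K-axiom applications forces O(stow_gear), and none forces O(¬stow_gear). So stow_gear is neither obligatory nor forbidden under these norms.

Neither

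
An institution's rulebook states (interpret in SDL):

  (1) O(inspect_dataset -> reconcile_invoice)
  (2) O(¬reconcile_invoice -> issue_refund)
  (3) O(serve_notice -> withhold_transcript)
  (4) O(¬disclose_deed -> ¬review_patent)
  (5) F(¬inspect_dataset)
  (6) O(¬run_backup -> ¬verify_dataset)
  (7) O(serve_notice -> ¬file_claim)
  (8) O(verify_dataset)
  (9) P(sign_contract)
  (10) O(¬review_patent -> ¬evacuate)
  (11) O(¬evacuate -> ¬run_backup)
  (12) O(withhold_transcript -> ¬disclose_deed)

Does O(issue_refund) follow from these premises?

No

Premise 2 is O(¬reconcile_invoice -> issue_refund), but O(¬reconcile_invoice) is not derivable from the premises, so it does not yield O(issue_refund).
No other premise forces O(issue_refund). An ideal world satisfying every premise can still have issue_refund false, so O(issue_refund) is not derivable.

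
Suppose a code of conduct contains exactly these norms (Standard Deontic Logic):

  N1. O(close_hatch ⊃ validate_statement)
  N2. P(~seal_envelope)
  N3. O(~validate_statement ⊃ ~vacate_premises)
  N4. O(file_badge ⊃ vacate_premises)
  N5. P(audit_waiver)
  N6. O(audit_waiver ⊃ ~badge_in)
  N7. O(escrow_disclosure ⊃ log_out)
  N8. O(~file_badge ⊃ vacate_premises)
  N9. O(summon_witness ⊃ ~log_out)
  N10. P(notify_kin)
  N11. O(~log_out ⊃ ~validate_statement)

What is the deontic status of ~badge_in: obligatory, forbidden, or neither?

Premise 6 is O(audit_waiver ⊃ ~badge_in), but O(audit_waiver) is not derivable from the premises (the permission P(audit_waiver) asserts only ~O(~audit_waiver), not O(audit_waiver)), so it does not yield O(~badge_in).
No premise or chain of K-axiom applications forces O(~badge_in), and none forces O(badge_in). So ~badge_in is neither obligatory nor forbidden under these norms.

Neither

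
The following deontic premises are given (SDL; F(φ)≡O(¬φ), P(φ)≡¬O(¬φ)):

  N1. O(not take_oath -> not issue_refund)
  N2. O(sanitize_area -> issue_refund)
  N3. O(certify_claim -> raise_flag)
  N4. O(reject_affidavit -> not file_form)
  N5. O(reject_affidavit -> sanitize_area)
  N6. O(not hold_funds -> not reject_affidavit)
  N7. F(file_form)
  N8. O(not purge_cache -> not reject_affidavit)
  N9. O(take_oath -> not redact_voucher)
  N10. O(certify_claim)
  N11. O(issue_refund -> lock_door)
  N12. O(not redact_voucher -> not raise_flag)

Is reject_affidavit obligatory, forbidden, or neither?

Forbidden

From premise 10 we have O(certify_claim).
From O(certify_claim) and premise 3, O(certify_claim -> raise_flag), we obtain O(raise_flag).
Premise 12, O(not redact_voucher -> not raise_flag), contraposes to O(raise_flag -> redact_voucher); with O(raise_flag) we get O(redact_voucher).
The contrapositive of premise 9 (O(take_oath -> not redact_voucher)) is O(redact_voucher -> not take_oath), and O(redact_voucher) is already established, so O(not take_oath).
From O(not take_oath) and premise 1, O(not take_oath -> not issue_refund), we obtain O(not issue_refund).
The contrapositive of premise 2 (O(sanitize_area -> issue_refund)) is O(not issue_refund -> not sanitize_area), and O(not issue_refund) is already established, so O(not sanitize_area).
Premise 5, O(reject_affidavit -> sanitize_area), contraposes to O(not sanitize_area -> not reject_affidavit); with O(not sanitize_area) we get O(not reject_affidavit).
Premises 4, 6, 7, 8, 11 do not contribute to this derivation.
Thus O(not reject_affidavit), which is F(reject_affidavit): reject_affidavit is forbidden.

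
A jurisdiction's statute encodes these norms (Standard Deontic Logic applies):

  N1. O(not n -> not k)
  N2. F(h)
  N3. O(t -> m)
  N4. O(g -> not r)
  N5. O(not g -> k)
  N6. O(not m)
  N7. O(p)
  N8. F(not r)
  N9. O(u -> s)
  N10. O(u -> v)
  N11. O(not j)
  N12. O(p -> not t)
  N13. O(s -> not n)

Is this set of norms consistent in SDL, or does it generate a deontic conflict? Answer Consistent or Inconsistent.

Consistent

Premise 3 is O(t -> m), but O(t) is not derivable from the premises, so it does not yield O(m).
So O(m) is not derivable, and the apparent clash with O(not m) does not arise.
A world satisfying every obligation exists (e.g. g=false, h=false, j=false, k=true, m=false, n=true, p=true, r=true, s=false, t=false, u=false, v=false); no atom is both obligatory and forbidden, so the set is consistent.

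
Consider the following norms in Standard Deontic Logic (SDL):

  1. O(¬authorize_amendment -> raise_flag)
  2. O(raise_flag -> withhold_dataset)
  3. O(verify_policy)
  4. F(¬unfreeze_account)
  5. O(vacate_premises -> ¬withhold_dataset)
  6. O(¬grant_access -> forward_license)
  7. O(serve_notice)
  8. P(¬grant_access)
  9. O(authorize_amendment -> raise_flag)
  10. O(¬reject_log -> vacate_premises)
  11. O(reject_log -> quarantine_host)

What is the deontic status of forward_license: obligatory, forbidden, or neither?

Premise 6 is O(¬grant_access -> forward_license), but O(¬grant_access) is not derivable from the premises (the permission P(¬grant_access) asserts only ¬O(grant_access), not O(¬grant_access)), so it does not yield O(forward_license).
No premise or chain of K-axiom applications forces O(forward_license), and none forces O(¬forward_license). So forward_license is neither obligatory nor forbidden under these norms.

Neither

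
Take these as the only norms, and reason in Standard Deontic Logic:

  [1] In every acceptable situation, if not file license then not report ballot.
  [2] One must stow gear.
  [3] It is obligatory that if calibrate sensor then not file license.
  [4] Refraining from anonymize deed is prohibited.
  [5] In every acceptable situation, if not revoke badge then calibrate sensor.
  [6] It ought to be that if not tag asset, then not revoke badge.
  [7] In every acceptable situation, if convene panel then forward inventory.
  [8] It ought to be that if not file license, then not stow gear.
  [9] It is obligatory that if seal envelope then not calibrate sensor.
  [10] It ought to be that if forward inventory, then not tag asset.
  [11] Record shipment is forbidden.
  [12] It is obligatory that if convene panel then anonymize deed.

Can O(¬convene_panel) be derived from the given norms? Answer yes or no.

Premise 2 states O(stow_gear) outright.
The contrapositive of premise 8 (O(¬file_license → ¬stow_gear)) is O(stow_gear → file_license), and O(stow_gear) is already established, so O(file_license).
The contrapositive of premise 3 (O(calibrate_sensor → ¬file_license)) is O(file_license → ¬calibrate_sensor), and O(file_license) is already established, so O(¬calibrate_sensor).
Premise 5, O(¬revoke_badge → calibrate_sensor), contraposes to O(¬calibrate_sensor → revoke_badge); with O(¬calibrate_sensor) we get O(revoke_badge).
Premise 6 is O(¬tag_asset → ¬revoke_badge); contrapositively O(revoke_badge → tag_asset). Since O(revoke_badge) holds, K gives O(tag_asset).
Premise 10 is O(forward_inventory → ¬tag_asset); contrapositively O(tag_asset → ¬forward_inventory). Since O(tag_asset) holds, K gives O(¬forward_inventory).
Premise 7 is O(convene_panel → forward_inventory); contrapositively O(¬forward_inventory → ¬convene_panel). Since O(¬forward_inventory) holds, K gives O(¬convene_panel).
Premises 1, 4, 9, 11, 12 do not contribute to this derivation.
So O(¬convene_panel) follows.

Yes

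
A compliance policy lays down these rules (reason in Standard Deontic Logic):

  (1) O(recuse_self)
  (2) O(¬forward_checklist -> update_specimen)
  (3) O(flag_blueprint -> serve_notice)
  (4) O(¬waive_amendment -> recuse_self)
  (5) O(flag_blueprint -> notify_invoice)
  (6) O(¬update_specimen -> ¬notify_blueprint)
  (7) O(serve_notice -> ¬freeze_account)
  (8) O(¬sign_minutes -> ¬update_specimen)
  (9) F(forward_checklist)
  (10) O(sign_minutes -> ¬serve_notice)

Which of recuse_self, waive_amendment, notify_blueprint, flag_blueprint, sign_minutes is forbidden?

flag_blueprint

F(forward_checklist) at premise 9 means O(¬forward_checklist).
With premise 2, O(¬forward_checklist -> update_specimen), the K-axiom yields O(update_specimen).
Premise 8, O(¬sign_minutes -> ¬update_specimen), contraposes to O(update_specimen -> sign_minutes); with O(update_specimen) we get O(sign_minutes).
Applying K to premise 10 (O(sign_minutes -> ¬serve_notice)) and O(sign_minutes) yields O(¬serve_notice).
Premise 3 is O(flag_blueprint -> serve_notice); contrapositively O(¬serve_notice -> ¬flag_blueprint). Since O(¬serve_notice) holds, K gives O(¬flag_blueprint).
So O(¬flag_blueprint) holds, i.e. flag_blueprint is forbidden. None of the other listed options is forbidden under the premises.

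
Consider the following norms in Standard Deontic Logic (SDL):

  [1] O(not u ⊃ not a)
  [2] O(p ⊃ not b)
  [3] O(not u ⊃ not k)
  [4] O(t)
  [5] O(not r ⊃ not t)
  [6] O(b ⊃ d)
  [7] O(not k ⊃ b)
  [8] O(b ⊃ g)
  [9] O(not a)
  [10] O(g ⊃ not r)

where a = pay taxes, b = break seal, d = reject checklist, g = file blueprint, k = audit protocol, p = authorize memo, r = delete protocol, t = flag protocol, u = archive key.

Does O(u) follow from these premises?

Yes

Premise 4 gives O(t).
The contrapositive of premise 5 (O(not r ⊃ not t)) is O(t ⊃ r), and O(t) is already established, so O(r).
Premise 10 is O(g ⊃ not r); contrapositively O(r ⊃ not g). Since O(r) holds, K gives O(not g).
Premise 8, O(b ⊃ g), contraposes to O(not g ⊃ not b); with O(not g) we get O(not b).
The contrapositive of premise 7 (O(not k ⊃ b)) is O(not b ⊃ k), and O(not b) is already established, so O(k).
The contrapositive of premise 3 (O(not u ⊃ not k)) is O(k ⊃ u), and O(k) is already established, so O(u).
Premises 1, 2, 6, 9 do not contribute to this derivation.
So O(u) follows.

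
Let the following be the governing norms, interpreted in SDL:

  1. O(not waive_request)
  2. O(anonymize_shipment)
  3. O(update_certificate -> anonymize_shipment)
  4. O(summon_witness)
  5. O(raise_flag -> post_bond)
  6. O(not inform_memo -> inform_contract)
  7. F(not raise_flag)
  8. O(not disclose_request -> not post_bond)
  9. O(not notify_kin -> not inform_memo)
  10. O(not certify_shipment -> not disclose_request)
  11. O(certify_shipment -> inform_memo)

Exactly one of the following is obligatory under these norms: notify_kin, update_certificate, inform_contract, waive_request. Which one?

notify_kin

Premise 7, F(not raise_flag), is equivalent to O(raise_flag).
With premise 5, O(raise_flag -> post_bond), the K-axiom yields O(post_bond).
The contrapositive of premise 8 (O(not disclose_request -> not post_bond)) is O(post_bond -> disclose_request), and O(post_bond) is already established, so O(disclose_request).
Premise 10, O(not certify_shipment -> not disclose_request), contraposes to O(disclose_request -> certify_shipment); with O(disclose_request) we get O(certify_shipment).
From O(certify_shipment) and premise 11, O(certify_shipment -> inform_memo), we obtain O(inform_memo).
Premise 9, O(not notify_kin -> not inform_memo), contraposes to O(inform_memo -> notify_kin); with O(inform_memo) we get O(notify_kin).
So O(notify_kin) holds — notify_kin is obligatory. None of the other listed options is made obligatory by any chain of premises.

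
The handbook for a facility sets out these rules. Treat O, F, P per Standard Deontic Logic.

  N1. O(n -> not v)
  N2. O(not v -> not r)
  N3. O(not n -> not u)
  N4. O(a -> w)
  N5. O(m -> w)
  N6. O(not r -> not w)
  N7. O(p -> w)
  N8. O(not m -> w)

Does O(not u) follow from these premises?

Yes

Premises 5 and 8 cover both cases: O(m -> w) and O(not m -> w). Since m ∨ not m is a tautology, O(w) follows.
Premise 6 is O(not r -> not w); contrapositively O(w -> r). Since O(w) holds, K gives O(r).
Premise 2 is O(not v -> not r); contrapositively O(r -> v). Since O(r) holds, K gives O(v).
Premise 1 is O(n -> not v); contrapositively O(v -> not n). Since O(v) holds, K gives O(not n).
Applying K to premise 3 (O(not n -> not u)) and O(not n) yields O(not u).
Premises 4, 7 do not contribute to this derivation.
So O(not u) follows.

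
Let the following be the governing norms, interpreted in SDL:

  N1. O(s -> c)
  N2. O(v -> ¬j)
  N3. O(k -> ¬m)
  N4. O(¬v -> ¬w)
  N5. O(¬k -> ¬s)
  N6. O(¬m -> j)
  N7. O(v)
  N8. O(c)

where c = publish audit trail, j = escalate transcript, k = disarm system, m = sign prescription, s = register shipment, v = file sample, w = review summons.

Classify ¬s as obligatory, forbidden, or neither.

From premise 7 we have O(v).
Premise 2 is O(v -> ¬j); since O(v), deontic closure gives O(¬j).
The contrapositive of premise 6 (O(¬m -> j)) is O(¬j -> m), and O(¬j) is already established, so O(m).
Premise 3, O(k -> ¬m), contraposes to O(m -> ¬k); with O(m) we get O(¬k).
With premise 5, O(¬k -> ¬s), the K-axiom yields O(¬s).
Premises 1, 4, 8 do not contribute to this derivation.
Hence ¬s is obligatory.

Obligatory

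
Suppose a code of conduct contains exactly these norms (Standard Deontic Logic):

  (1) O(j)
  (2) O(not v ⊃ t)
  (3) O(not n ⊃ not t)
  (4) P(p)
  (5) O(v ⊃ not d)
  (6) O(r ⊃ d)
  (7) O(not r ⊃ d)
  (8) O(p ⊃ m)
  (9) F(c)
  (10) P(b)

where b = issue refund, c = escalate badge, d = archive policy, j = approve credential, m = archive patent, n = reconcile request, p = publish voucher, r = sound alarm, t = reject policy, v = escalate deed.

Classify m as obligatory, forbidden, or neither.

Premise 8 is O(p ⊃ m), but O(p) is not derivable from the premises (the permission P(p) asserts only not O(not p), not O(p)), so it does not yield O(m).
No premise or chain of K-axiom applications forces O(m), and none forces O(not m). So m is neither obligatory nor forbidden under these norms.

Neither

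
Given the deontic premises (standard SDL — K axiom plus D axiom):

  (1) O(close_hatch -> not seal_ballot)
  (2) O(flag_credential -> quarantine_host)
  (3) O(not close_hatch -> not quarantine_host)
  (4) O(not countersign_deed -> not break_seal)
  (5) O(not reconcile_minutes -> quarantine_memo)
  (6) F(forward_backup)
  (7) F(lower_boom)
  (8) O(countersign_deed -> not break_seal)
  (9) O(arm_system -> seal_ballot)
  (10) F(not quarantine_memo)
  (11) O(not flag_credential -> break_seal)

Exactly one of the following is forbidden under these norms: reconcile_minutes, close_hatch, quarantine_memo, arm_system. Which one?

arm_system

Premises 4 and 8 are O(not countersign_deed -> not break_seal) and O(countersign_deed -> not break_seal); every ideal world satisfies not countersign_deed or countersign_deed, so in either case not break_seal holds — hence O(not break_seal).
Premise 11 is O(not flag_credential -> break_seal); contrapositively O(not break_seal -> flag_credential). Since O(not break_seal) holds, K gives O(flag_credential).
Premise 2 is O(flag_credential -> quarantine_host); since O(flag_credential), deontic closure gives O(quarantine_host).
Premise 3, O(not close_hatch -> not quarantine_host), contraposes to O(quarantine_host -> close_hatch); with O(quarantine_host) we get O(close_hatch).
Applying K to premise 1 (O(close_hatch -> not seal_ballot)) and O(close_hatch) yields O(not seal_ballot).
Premise 9, O(arm_system -> seal_ballot), contraposes to O(not seal_ballot -> not arm_system); with O(not seal_ballot) we get O(not arm_system).
So O(not arm_system) holds, i.e. arm_system is forbidden. None of the other listed options is forbidden under the premises.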